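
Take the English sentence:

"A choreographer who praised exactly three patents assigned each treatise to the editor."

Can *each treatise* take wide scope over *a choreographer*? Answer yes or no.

The RC *who praised exactly three patents* is an island, but *each treatise* is not inside it — it is the matrix object, a clausemate of *a choreographer*.
Ordinary QR to a clause-peripheral position gives the wide-scope LF for the lower DP.
Both orderings are possible: *a choreographer* > *each treatise* and *each treatise* > *a choreographer*.

Yes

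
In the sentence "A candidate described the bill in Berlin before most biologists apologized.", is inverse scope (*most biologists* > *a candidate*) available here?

No

*most biologists* sits inside the adjunct clause *before most biologists apologized*.
Adjunct clauses are scope islands: a quantifier inside an adjunct cannot raise into the matrix clause.
So *most biologists* cannot raise high enough to outscope *a candidate*; only the surface ordering *a candidate* > *most biologists* is available.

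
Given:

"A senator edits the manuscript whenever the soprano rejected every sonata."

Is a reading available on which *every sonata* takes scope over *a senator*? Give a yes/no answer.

No

*every sonata* occurs within the adjunct clause *whenever the soprano rejected every sonata*.
Scope out of an adjunct clause is unavailable: QR respects the adjunct-island constraint.
There is no licit LF on which *every sonata* c-commands *a senator*.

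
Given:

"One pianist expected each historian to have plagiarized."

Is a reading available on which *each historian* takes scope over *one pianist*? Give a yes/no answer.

Yes

*each historian* is the subject of an ECM infinitive — the infinitival complement of an ECM verb is not a scope island, so *each historian* can raise into the matrix clause.
QR within a single clause is free, so the lower quantifier may take scope over the higher one.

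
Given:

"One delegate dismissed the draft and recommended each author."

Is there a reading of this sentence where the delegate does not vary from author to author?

Yes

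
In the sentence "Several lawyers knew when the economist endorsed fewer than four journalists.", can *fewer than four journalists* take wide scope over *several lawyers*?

No

*fewer than four journalists* is embedded in the embedded question *when the economist endorsed fewer than four journalists*.
QR across an interrogative CP boundary is ruled out as a wh-island violation.
The inverse ordering *fewer than four journalists* > *several lawyers* is therefore underivable.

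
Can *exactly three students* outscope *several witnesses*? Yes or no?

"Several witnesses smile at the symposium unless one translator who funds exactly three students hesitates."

*exactly three students* is embedded in the relative clause *who funds exactly three students*, which is itself inside the adjunct *unless one translator who funds exactly three students hesitates*.
Both the relative clause and the enclosing adjunct are scope islands; QR cannot cross either.
So *exactly three students* cannot raise to a position above *several witnesses*.

No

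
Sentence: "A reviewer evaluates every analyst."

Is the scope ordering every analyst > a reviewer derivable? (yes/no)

Yes

*a reviewer* and *every analyst* are co-arguments of the matrix verb, with nothing but a clause-internal boundary between them.
No island intervenes, so both surface and inverse scope are derivable.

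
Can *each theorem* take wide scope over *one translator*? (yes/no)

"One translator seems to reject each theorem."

Yes

*each theorem* is inside a raising infinitive, which is transparent to QR (no CP barrier), so it behaves as a matrix argument.
Clause-internal QR can adjoin the lower DP above the subject, yielding the inverse reading.
Both orderings are possible: *one translator* > *each theorem* and *each theorem* > *one translator*.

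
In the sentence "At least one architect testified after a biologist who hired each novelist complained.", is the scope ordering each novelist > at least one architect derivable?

*each novelist* is embedded in the relative clause *who hired each novelist*, which is itself inside the adjunct *after a biologist who hired each novelist complained*.
Two island boundaries intervene — the relative clause and the adjunct. Either alone would block QR.
Hence only narrow scope for *each novelist* (under *at least one architect*) survives.

No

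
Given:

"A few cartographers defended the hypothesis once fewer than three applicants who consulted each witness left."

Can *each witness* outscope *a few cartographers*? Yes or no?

No

*each witness* is embedded in the relative clause *who consulted each witness*, which is itself inside the adjunct *once fewer than three applicants who consulted each witness left*.
The quantifier would have to escape first the RC and then the adjunct — two independent island violations.
So *each witness* cannot raise high enough to outscope *a few cartographers*; only the surface ordering *a few cartographers* > *each witness* is available.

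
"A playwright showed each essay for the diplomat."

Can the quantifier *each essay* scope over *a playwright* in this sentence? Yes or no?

*a playwright* and *each essay* are co-arguments of the matrix verb, with nothing but a clause-internal boundary between them.
No island intervenes, so both surface and inverse scope are derivable.

Yes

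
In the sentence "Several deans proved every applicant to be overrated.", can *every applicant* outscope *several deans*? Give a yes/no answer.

Yes

The ECM infinitive is scope-transparent — *every applicant* is free to raise above *several deans*.
Clause-internal QR can adjoin the lower DP above the subject, yielding the inverse reading.
Both orderings are possible: *several deans* > *every applicant* and *every applicant* > *several deans*.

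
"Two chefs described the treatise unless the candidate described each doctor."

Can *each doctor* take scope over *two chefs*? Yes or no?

*each doctor* occurs within the adjunct clause *unless the candidate described each doctor*.
Adjunct clauses are scope islands: a quantifier inside an adjunct cannot raise into the matrix clause.
So *each doctor* cannot raise to a position above *two chefs*.

No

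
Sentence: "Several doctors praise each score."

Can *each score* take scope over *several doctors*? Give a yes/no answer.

Both DPs are arguments of the same predicate; there is no clause or island boundary between them.
QR within a single clause is free, so the lower quantifier may take scope over the higher one.

Yes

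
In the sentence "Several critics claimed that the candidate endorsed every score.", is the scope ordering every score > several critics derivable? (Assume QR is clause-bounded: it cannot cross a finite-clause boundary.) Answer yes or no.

*every score* occurs within the finite complement clause *that the candidate endorsed every score*.
Finite CP is the ceiling for QR here, by assumption.
So *every score* cannot raise to a position above *several critics*.

No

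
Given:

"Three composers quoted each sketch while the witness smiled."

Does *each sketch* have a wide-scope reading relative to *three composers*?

Yes

The adjunct island is irrelevant here — *each sketch* and *three composers* are both in the matrix clause.
Since no island is crossed, the inverse ordering is licensed alongside surface scope.
Both orderings are possible: *three composers* > *each sketch* and *each sketch* > *three composers*.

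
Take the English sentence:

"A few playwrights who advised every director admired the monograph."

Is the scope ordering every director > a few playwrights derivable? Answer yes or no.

The target quantifier *every director* is part of the relative clause *who advised every director*.
QR out of a relative clause is ruled out by the relative-clause island constraint.
So the wide-scope reading for *every director* is blocked.

No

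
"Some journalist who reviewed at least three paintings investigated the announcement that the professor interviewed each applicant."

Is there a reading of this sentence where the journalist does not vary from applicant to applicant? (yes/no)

That reading corresponds to *some journalist* > *each applicant*.
Nothing needs to raise for *some journalist* > *each applicant*, so no island constraint is at stake.

Yes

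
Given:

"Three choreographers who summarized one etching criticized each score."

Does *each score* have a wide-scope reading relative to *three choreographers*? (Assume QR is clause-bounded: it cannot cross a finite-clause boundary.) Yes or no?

*each score* is a matrix argument; only *three choreographers* is modified by the relative clause *who summarized one etching*, so the RC island is irrelevant to the target quantifier.
Since no island is crossed, the inverse ordering is licensed alongside surface scope.
The sentence is scopally ambiguous between *three choreographers* > *each score* and *each score* > *three choreographers*.

Yes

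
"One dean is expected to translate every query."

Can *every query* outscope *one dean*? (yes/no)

*every query* is the object of the infinitival complement of a raising predicate; raising infinitives are transparent for QR, so the two DPs are in effect clausemates.
Ordinary QR to a clause-peripheral position gives the wide-scope LF for the lower DP.
The sentence is scopally ambiguous between *one dean* > *every query* and *every query* > *one dean*.

Yes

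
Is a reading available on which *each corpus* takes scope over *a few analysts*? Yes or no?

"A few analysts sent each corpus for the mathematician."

Yes

Both DPs are arguments of the same predicate; there is no clause or island boundary between them.
Since no island is crossed, the inverse ordering is licensed alongside surface scope.
So *each corpus* > *a few analysts* is among the available readings.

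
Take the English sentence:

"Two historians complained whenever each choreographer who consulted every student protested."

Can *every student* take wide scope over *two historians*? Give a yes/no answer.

No

*every student* sits inside the relative clause *who consulted every student*, which is itself inside the adjunct *whenever each choreographer who consulted every student protested*.
Both the relative clause and the enclosing adjunct are scope islands; QR cannot cross either.
Hence only narrow scope for *every student* (under *two historians*) survives.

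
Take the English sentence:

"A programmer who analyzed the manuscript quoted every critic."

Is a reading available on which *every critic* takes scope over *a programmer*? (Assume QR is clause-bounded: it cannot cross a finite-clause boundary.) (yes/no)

Yes

*every critic* sits in the matrix clause, not in the relative clause on *a programmer*.
Clause-internal QR can adjoin the lower DP above the subject, yielding the inverse reading.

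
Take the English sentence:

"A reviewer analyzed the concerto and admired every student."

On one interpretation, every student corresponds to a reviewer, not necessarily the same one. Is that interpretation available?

No

The described interpretation is the *every student* > *a reviewer* scoping.
*every student* occurs within one conjunct of the coordinate structure (*admired every student*).
The Coordinate Structure Constraint blocks movement (including QR) out of a single conjunct.
*every student* is confined to the island and cannot take scope over *a reviewer*.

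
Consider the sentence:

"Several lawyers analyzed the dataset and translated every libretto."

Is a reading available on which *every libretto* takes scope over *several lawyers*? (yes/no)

*every libretto* occurs within one conjunct of the coordinate structure (*translated every libretto*).
QR out of a conjunct would have to apply non-ATB, which the CSC forbids.
The inverse ordering *every libretto* > *several lawyers* is therefore underivable.

No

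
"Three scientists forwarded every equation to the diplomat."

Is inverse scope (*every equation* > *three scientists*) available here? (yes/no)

Yes

Both DPs are arguments of the same predicate; there is no clause or island boundary between them.
Since no island is crossed, the inverse ordering is licensed alongside surface scope.
The sentence is scopally ambiguous between *three scientists* > *every equation* and *every equation* > *three scientists*.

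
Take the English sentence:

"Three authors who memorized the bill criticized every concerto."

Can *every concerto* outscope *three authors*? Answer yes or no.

Yes

*every concerto* is a matrix argument; only *three authors* is modified by the relative clause *who memorized the bill*, so the RC island is irrelevant to the target quantifier.
Since no island is crossed, the inverse ordering is licensed alongside surface scope.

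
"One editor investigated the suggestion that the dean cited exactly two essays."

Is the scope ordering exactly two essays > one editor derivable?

No

The DP *exactly two essays* is contained in the complex NP *the suggestion that the dean cited exactly two essays*.
A that-clause complement to a noun is an island; QR cannot cross the NP boundary.
So *exactly two essays* cannot raise high enough to outscope *one editor*; only the surface ordering *one editor* > *exactly two essays* is available.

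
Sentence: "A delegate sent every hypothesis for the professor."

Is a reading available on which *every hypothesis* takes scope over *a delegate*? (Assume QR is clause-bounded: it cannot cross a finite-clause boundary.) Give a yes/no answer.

*a delegate* and *every hypothesis* are co-arguments of the matrix verb, with nothing but a clause-internal boundary between them.
Clause-internal QR can adjoin the lower DP above the subject, yielding the inverse reading.

Yes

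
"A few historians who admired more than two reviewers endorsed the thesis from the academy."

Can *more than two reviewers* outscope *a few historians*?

No

*more than two reviewers* is embedded in the relative clause *who admired more than two reviewers*.
Quantifiers inside a relative clause are trapped there; the RC boundary blocks QR.
The inverse ordering *more than two reviewers* > *a few historians* is therefore underivable.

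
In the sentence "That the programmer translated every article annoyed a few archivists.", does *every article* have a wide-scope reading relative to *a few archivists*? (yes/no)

No

*every article* sits inside the sentential subject *that the programmer translated every article*.
Subjects — clausal subjects included — are islands for extraction, and QR is no exception.
So the wide-scope reading for *every article* is blocked.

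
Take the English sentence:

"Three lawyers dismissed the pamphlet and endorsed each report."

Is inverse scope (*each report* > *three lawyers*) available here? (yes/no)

The target quantifier *each report* is part of one conjunct of the coordinate structure (*endorsed each report*).
Coordinate structures are islands for non-across-the-board movement, QR included.
So *each report* cannot raise high enough to outscope *three lawyers*; only the surface ordering *three lawyers* > *each report* is available.

No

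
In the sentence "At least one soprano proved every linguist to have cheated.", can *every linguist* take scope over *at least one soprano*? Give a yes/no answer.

The ECM infinitive is scope-transparent — *every linguist* is free to raise above *at least one soprano*.
Nothing blocks QR of the lower DP to a position above the higher one, so inverse scope is available.

Yes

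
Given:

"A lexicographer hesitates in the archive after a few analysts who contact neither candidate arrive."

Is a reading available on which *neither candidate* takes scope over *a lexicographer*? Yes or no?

No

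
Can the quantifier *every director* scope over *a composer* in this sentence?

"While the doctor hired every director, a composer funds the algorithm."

No

The target quantifier *every director* is part of the adjunct clause *while the doctor hired every director*.
Adjunct clauses are scope islands: a quantifier inside an adjunct cannot raise into the matrix clause.
The ordering *every director* > *a composer* is therefore underivable.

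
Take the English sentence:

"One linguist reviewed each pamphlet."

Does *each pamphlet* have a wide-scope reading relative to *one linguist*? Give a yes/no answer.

Both DPs are arguments of the same predicate; there is no clause or island boundary between them.
No island intervenes, so both surface and inverse scope are derivable.

Yes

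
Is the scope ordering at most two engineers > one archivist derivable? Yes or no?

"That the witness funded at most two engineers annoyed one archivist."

No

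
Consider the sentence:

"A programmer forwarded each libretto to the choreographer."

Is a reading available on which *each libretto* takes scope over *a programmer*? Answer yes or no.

*each libretto* and *a programmer* are in the same minimal clause.
Nothing blocks QR of the lower DP to a position above the higher one, so inverse scope is available.
So *each libretto* > *a programmer* is among the available readings.

Yes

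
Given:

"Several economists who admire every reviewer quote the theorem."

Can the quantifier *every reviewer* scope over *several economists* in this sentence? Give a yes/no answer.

No

The DP *every reviewer* is contained in the relative clause *who admire every reviewer*.
Quantifiers inside a relative clause are trapped there; the RC boundary blocks QR.
*every reviewer* > *several economists* would require crossing that boundary, which is illicit.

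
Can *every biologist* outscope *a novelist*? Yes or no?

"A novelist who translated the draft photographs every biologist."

Yes

The RC *who translated the draft* is an island, but *every biologist* is not inside it — it is the matrix object, a clausemate of *a novelist*.
No island intervenes, so both surface and inverse scope are derivable.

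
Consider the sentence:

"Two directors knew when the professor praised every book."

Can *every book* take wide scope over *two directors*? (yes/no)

No

*every book* sits inside the embedded question *when the professor praised every book*.
Embedded questions are wh-islands: a quantifier inside an indirect question cannot QR into the matrix clause.
So *every book* cannot raise high enough to outscope *two directors*; only the surface ordering *two directors* > *every book* is available.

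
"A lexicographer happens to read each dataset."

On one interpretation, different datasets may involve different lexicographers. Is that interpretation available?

Yes

That reading corresponds to *each dataset* > *a lexicographer*.
*each dataset* is the object of the infinitival complement of a raising predicate; raising infinitives are transparent for QR, so the two DPs are in effect clausemates.
No island intervenes, so both surface and inverse scope are derivable.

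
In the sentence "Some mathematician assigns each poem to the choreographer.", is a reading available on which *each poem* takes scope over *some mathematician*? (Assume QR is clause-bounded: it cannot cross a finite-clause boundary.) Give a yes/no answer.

*each poem* is the matrix object and *some mathematician* the matrix subject; the two are clausemates.
Nothing blocks QR of the lower DP to a position above the higher one, so inverse scope is available.

Yes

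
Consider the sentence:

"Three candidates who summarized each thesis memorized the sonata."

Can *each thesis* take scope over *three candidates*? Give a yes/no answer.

*each thesis* is embedded in the relative clause *who summarized each thesis*.
Relative clauses block scope extraction: QR cannot target a position outside the modified NP.
*each thesis* > *three candidates* would require crossing that boundary, which is illicit.

No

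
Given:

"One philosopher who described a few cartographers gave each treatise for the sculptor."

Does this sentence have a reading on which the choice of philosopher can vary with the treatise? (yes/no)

Yes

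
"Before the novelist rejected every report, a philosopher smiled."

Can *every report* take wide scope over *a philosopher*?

The DP *every report* is contained in the adjunct clause *before the novelist rejected every report*.
Adjuncts are opaque for quantifier raising; a quantifier in an adjunct stays inside it.
So *every report* cannot raise to a position above *a philosopher*.

No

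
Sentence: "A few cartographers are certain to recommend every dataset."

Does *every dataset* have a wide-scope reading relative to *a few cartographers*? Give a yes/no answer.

Yes

*every dataset* is inside a raising infinitive, which is transparent to QR (no CP barrier), so it behaves as a matrix argument.
QR within a single clause is free, so the lower quantifier may take scope over the higher one.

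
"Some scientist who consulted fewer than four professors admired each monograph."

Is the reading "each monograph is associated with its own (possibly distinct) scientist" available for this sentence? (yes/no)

Yes

The paraphrase describes the scope ordering *each monograph* > *some scientist*.
The RC *who consulted fewer than four professors* is an island, but *each monograph* is not inside it — it is the matrix object, a clausemate of *some scientist*.
QR within a single clause is free, so the lower quantifier may take scope over the higher one.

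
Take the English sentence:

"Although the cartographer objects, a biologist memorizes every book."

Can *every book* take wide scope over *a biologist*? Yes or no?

The adjunct island is irrelevant here — *every book* and *a biologist* are both in the matrix clause.
Nothing blocks QR of the lower DP to a position above the higher one, so inverse scope is available.
So *every book* > *a biologist* is among the available readings.

Yes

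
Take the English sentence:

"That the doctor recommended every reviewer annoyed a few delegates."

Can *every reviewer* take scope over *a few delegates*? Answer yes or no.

No

The target quantifier *every reviewer* is part of the sentential subject *that the doctor recommended every reviewer*.
Subjects — clausal subjects included — are islands for extraction, and QR is no exception.
So the wide-scope reading for *every reviewer* is blocked.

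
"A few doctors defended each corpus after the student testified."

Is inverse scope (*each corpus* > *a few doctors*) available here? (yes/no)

Although there is an adjunct clause, *each corpus* is in the main clause, not inside the adjunct.
QR within a single clause is free, so the lower quantifier may take scope over the higher one.

Yes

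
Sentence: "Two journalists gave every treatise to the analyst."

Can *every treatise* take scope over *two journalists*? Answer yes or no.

*two journalists* and *every treatise* are co-arguments of the matrix verb, with nothing but a clause-internal boundary between them.
No island intervenes, so both surface and inverse scope are derivable.

Yes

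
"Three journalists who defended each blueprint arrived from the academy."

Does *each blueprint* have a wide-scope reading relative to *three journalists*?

No

The target quantifier *each blueprint* is part of the relative clause *who defended each blueprint*.
Relative clauses block scope extraction: QR cannot target a position outside the modified NP.
So the wide-scope reading for *each blueprint* is blocked.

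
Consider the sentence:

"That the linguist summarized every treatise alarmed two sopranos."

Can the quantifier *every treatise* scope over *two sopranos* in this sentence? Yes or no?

No

*every treatise* occurs within the sentential subject *that the linguist summarized every treatise*.
The subject-island constraint blocks QR out of a clausal subject.
So the wide-scope reading for *every treatise* is blocked.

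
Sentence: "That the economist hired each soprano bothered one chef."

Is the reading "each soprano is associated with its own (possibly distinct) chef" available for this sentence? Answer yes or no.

The described interpretation is the *each soprano* > *one chef* scoping.
*each soprano* is embedded in the sentential subject *that the economist hired each soprano*.
Sentential subjects are islands: a quantifier inside the subject clause cannot raise over the matrix predicate.
*each soprano* > *one chef* would require crossing that boundary, which is illicit.

No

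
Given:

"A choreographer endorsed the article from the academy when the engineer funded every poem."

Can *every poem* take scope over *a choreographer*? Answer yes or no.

*every poem* occurs within the adjunct clause *when the engineer funded every poem*.
Since the clause is an adjunct (not a complement), the Adjunct Condition blocks QR across its edge.
So *every poem* cannot raise high enough to outscope *a choreographer*; only the surface ordering *a choreographer* > *every poem* is available.

No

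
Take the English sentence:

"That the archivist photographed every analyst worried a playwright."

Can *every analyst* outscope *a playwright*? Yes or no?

No

*every analyst* occurs within the sentential subject *that the archivist photographed every analyst*.
The Sentential Subject Constraint rules out raising the quantifier out of the that-clause subject.
So the wide-scope reading for *every analyst* is blocked.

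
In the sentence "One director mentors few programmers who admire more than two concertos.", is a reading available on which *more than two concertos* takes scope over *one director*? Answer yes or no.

No

*more than two concertos* sits inside the relative clause *who admire more than two concertos* modifying *few programmers*.
Relative clauses are scope islands: a quantifier cannot QR out of a relative clause to take scope in the matrix clause.
There is no licit LF on which *more than two concertos* c-commands *one director*.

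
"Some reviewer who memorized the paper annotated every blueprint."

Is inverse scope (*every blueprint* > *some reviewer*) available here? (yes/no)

Yes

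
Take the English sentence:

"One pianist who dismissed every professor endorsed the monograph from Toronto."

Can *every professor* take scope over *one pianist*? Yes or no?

No

*every professor* is embedded in the relative clause *who dismissed every professor*.
The relative clause forms an island for QR, so the quantifier is confined to the head noun's restrictor.
*every professor* > *one pianist* would require crossing that boundary, which is illicit.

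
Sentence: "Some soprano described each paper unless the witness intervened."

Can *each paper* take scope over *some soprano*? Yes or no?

Yes

The adjunct island is irrelevant here — *each paper* and *some soprano* are both in the matrix clause.
Ordinary QR to a clause-peripheral position gives the wide-scope LF for the lower DP.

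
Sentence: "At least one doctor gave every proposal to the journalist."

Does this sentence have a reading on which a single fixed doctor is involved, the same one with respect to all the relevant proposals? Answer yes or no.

The paraphrase describes the scope ordering *at least one doctor* > *every proposal*.
Nothing needs to raise for *at least one doctor* > *every proposal*, so no island constraint is at stake.

Yes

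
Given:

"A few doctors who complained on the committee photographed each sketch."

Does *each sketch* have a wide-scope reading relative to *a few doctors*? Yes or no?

Yes

The relative clause *who complained on the committee* modifies *a few doctors*, but *each sketch* is not inside that relative clause — it is an argument of the matrix verb.
QR within a single clause is free, so the lower quantifier may take scope over the higher one.
Both orderings are possible: *a few doctors* > *each sketch* and *each sketch* > *a few doctors*.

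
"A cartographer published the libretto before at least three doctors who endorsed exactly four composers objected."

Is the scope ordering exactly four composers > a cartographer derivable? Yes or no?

*exactly four composers* occurs within the relative clause *who endorsed exactly four composers*, which is itself inside the adjunct *before at least three doctors who endorsed exactly four composers objected*.
The quantifier would have to escape first the RC and then the adjunct — two independent island violations.
So *exactly four composers* cannot raise high enough to outscope *a cartographer*; only the surface ordering *a cartographer* > *exactly four composers* is available.

No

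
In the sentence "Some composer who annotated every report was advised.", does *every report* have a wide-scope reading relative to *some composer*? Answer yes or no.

No

The target quantifier *every report* is part of the relative clause *who annotated every report*.
The relative clause forms an island for QR, so the quantifier is confined to the head noun's restrictor.
The inverse ordering *every report* > *some composer* is therefore underivable.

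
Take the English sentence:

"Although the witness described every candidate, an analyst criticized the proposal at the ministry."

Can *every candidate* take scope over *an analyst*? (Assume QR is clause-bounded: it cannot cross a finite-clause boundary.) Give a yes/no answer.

No

The DP *every candidate* is contained in the adjunct clause *although the witness described every candidate*.
The adjunct-island constraint bars QR out of an adverbial clause.
So *every candidate* cannot raise to a position above *an analyst*.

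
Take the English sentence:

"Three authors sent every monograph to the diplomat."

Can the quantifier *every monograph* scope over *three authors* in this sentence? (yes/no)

Yes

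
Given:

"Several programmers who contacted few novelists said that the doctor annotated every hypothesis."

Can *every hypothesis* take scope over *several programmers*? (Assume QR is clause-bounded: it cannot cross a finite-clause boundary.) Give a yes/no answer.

*every hypothesis* sits inside the finite complement clause *that the doctor annotated every hypothesis*.
Finite CP is the ceiling for QR here, by assumption.
The inverse ordering *every hypothesis* > *several programmers* is therefore underivable.

No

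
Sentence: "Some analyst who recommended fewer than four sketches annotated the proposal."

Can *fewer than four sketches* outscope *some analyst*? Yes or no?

*fewer than four sketches* occurs within the relative clause *who recommended fewer than four sketches*.
Relative clauses are scope islands: a quantifier cannot QR out of a relative clause to take scope in the matrix clause.
So the wide-scope reading for *fewer than four sketches* is blocked.

No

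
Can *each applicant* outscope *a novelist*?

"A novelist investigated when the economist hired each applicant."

No

Structurally, *each applicant* is inside the embedded question *when the economist hired each applicant*.
The wh-island constraint blocks QR out of an embedded interrogative.
The inverse ordering *each applicant* > *a novelist* is therefore underivable.
(Only the surface reading survives: one fixed novelist with respect to all the relevant applicants.)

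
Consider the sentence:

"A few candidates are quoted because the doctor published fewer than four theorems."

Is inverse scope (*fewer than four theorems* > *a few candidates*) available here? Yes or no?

*fewer than four theorems* occurs within the adjunct clause *because the doctor published fewer than four theorems*.
Adjunct clauses are scope islands: a quantifier inside an adjunct cannot raise into the matrix clause.
There is no licit LF on which *fewer than four theorems* c-commands *a few candidates*.

No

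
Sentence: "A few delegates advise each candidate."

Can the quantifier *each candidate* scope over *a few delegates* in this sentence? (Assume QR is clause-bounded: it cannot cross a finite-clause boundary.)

Yes

*each candidate* is the matrix object and *a few delegates* the matrix subject; the two are clausemates.
Clause-internal QR can adjoin the lower DP above the subject, yielding the inverse reading.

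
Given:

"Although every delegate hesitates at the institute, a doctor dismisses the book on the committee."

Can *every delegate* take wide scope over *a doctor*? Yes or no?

No

The target quantifier *every delegate* is part of the adjunct clause *although every delegate hesitates at the institute*.
Since the clause is an adjunct (not a complement), the Adjunct Condition blocks QR across its edge.
*every delegate* > *a doctor* would require crossing that boundary, which is illicit.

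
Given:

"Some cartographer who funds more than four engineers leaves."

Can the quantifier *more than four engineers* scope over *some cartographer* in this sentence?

No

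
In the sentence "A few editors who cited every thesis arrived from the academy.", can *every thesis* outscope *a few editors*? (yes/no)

*every thesis* is embedded in the relative clause *who cited every thesis*.
The relative clause forms an island for QR, so the quantifier is confined to the head noun's restrictor.
*every thesis* is confined to the island and cannot take scope over *a few editors*.

No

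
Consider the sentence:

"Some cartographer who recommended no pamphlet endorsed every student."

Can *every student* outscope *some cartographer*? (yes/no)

Yes

The relative clause *who recommended no pamphlet* modifies *some cartographer*, but *every student* is not inside that relative clause — it is an argument of the matrix verb.
Nothing blocks QR of the lower DP to a position above the higher one, so inverse scope is available.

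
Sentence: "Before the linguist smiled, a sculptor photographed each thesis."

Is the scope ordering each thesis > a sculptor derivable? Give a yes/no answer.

Yes

Neither queried DP is inside the adjunct, so the adjunct-island constraint does not apply.
No island intervenes, so both surface and inverse scope are derivable.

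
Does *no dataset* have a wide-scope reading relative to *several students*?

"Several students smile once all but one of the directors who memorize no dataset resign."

No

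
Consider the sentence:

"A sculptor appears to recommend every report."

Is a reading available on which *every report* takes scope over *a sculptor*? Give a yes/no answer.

Yes

The matrix predicate is a raising verb, whose infinitival complement is not a scope island — *every report* can QR into the matrix clause.
QR within a single clause is free, so the lower quantifier may take scope over the higher one.
The sentence is scopally ambiguous between *a sculptor* > *every report* and *every report* > *a sculptor*.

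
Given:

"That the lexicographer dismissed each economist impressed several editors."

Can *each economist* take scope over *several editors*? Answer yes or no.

No

The target quantifier *each economist* is part of the sentential subject *that the lexicographer dismissed each economist*.
The subject-island constraint blocks QR out of a clausal subject.
The ordering *each economist* > *several editors* is therefore underivable.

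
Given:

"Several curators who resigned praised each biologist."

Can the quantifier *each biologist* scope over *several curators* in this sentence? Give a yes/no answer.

Yes

*each biologist* sits in the matrix clause, not in the relative clause on *several curators*.
No island intervenes, so both surface and inverse scope are derivable.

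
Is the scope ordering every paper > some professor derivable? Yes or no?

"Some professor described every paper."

Yes

*some professor* and *every paper* are co-arguments of the matrix verb, with nothing but a clause-internal boundary between them.
Ordinary QR to a clause-peripheral position gives the wide-scope LF for the lower DP.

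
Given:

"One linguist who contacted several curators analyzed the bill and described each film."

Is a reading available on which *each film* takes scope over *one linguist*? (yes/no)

Structurally, *each film* is inside one conjunct of the coordinate structure (*described each film*).
Asymmetric QR out of one conjunct violates the Coordinate Structure Constraint.
Hence only narrow scope for *each film* (under *one linguist*) survives.

No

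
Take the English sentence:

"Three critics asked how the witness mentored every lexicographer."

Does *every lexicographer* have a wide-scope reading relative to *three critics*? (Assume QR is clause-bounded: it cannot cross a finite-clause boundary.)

*every lexicographer* is embedded in the embedded question *how the witness mentored every lexicographer*.
The wh-island constraint blocks QR out of an embedded interrogative.
*every lexicographer* > *three critics* would require crossing that boundary, which is illicit.

No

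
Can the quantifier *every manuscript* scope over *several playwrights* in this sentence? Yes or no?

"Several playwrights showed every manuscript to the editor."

Yes

*every manuscript* and *several playwrights* are in the same minimal clause.
Clause-internal QR can adjoin the lower DP above the subject, yielding the inverse reading.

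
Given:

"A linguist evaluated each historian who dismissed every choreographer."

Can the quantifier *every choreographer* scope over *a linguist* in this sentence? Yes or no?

No

*every choreographer* sits inside the relative clause *who dismissed every choreographer* modifying *each historian*.
Relative clauses are scope islands: a quantifier cannot QR out of a relative clause to take scope in the matrix clause.
So *every choreographer* cannot raise to a position above *a linguist*.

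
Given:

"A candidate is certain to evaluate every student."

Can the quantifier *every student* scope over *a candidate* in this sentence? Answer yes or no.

Infinitival complements of raising predicates do not block QR; *every student* and *a candidate* are effectively clausemates.
Ordinary QR to a clause-peripheral position gives the wide-scope LF for the lower DP.

Yes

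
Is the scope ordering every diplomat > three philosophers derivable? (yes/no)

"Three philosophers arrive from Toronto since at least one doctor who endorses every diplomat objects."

*every diplomat* sits inside the relative clause *who endorses every diplomat*, which is itself inside the adjunct *since at least one doctor who endorses every diplomat objects*.
Two island boundaries intervene — the relative clause and the adjunct. Either alone would block QR.
So *every diplomat* cannot raise high enough to outscope *three philosophers*; only the surface ordering *three philosophers* > *every diplomat* is available.

No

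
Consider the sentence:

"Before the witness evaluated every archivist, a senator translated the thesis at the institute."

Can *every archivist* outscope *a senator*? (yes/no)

No

*every archivist* is embedded in the adjunct clause *before the witness evaluated every archivist*.
Adverbial clauses are not L-marked, so they are barriers for QR — the quantifier cannot escape the adjunct.
The ordering *every archivist* > *a senator* is therefore underivable.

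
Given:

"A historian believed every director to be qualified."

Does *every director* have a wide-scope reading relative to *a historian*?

Yes

The ECM infinitive is scope-transparent — *every director* is free to raise above *a historian*.
With no island boundary between them, the object can take inverse scope over the subject via ordinary QR within the clause.
The sentence is scopally ambiguous between *a historian* > *every director* and *every director* > *a historian*.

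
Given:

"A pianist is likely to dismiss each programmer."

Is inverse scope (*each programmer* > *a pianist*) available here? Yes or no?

Yes

Infinitival complements of raising predicates do not block QR; *each programmer* and *a pianist* are effectively clausemates.
QR within a single clause is free, so the lower quantifier may take scope over the higher one.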